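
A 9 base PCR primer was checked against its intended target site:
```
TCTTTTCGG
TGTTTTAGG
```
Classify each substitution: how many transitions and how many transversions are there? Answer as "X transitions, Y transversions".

Mismatches (1-based):
site 2: C→G (pyrimidine→purine, transversion)
site 7: C→A (pyrimidine→purine, transversion)

0 transitions, 2 transversions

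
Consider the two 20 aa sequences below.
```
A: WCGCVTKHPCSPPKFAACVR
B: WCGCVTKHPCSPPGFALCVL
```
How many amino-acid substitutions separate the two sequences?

3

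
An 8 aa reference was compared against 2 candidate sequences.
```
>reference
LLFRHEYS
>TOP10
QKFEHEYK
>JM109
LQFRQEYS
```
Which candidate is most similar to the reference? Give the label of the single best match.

JM109

Hamming distances to reference — TOP10: 4; JM109: 2.
Smallest is JM109 with 2 mismatches.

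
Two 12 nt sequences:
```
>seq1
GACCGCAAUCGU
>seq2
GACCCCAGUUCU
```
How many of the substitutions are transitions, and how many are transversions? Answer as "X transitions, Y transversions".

2 transitions, 2 transversions

Transitions (purine↔purine or pyrimidine↔pyrimidine): 8 A→G, 10 C→U.
Transversions (purine↔pyrimidine): 5 G→C, 11 G→C.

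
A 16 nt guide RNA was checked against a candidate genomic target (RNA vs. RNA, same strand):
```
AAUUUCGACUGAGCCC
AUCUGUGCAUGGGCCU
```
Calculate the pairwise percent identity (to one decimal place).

50.0%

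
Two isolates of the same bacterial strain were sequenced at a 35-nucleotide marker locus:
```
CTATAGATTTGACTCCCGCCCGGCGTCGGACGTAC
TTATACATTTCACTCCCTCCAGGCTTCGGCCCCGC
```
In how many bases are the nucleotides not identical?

Comparing position by position, 10 bases differ: 1 (C/T), 6 (G/C), 11 (G/C), 18 (G/T), 21 (C/A), 25 (G/T), 30 (A/C), 32 (G/C), 33 (T/C), 34 (A/G).

10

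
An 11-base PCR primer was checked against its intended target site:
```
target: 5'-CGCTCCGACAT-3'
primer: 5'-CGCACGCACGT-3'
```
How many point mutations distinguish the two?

4

Mismatches (1-based): position 4: T→A; position 6: C→G; position 7: G→C; position 10: A→G.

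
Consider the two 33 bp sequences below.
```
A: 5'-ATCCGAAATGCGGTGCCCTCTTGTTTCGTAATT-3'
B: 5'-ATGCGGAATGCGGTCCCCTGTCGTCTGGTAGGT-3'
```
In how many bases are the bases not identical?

9

Comparing position by position, 9 bases differ: 3 (C/G), 6 (A/G), 15 (G/C), 20 (C/G), 22 (T/C), 25 (T/C), 27 (C/G), 31 (A/G), 32 (T/G).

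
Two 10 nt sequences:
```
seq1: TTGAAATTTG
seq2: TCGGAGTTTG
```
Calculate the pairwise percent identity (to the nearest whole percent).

3 positions differ (2, 4, 6), so 7 of 10 match: 7/10 = 70%.

70%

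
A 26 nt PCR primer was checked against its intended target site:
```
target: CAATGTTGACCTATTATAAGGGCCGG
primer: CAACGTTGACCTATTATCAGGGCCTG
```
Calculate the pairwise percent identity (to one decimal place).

88.5%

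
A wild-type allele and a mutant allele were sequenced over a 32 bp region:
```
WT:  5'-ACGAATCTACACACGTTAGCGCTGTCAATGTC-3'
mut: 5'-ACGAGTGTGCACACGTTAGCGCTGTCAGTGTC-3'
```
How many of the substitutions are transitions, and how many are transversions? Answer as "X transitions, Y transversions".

3 transitions, 1 transversion

Transitions (purine↔purine or pyrimidine↔pyrimidine): 5 A→G, 9 A→G, 28 A→G.
Transversions (purine↔pyrimidine): 7 C→G.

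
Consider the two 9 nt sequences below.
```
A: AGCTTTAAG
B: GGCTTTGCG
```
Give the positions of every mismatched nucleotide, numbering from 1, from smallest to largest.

1, 7, 8

Differences at position 1 (A→G), position 7 (A→G), position 8 (A→C).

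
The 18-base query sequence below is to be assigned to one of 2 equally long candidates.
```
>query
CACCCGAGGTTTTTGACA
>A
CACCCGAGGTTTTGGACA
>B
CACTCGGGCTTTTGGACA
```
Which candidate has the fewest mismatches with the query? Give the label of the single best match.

A

A differs at 1 position; B differs at 4 positions. The closest is A.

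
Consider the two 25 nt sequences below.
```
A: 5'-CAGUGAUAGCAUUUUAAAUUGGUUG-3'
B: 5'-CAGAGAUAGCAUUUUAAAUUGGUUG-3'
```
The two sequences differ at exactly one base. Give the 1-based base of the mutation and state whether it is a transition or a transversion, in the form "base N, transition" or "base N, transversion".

The sequences differ only at base 4: U→A (pyrimidine→purine), a transversion.

base 4, transversion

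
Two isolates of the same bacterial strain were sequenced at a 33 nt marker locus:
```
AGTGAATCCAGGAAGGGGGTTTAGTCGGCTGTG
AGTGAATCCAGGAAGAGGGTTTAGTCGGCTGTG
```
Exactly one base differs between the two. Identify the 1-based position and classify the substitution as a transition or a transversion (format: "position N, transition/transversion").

The sequences differ only at position 16: G→A (purine→purine), a transition.

position 16, transition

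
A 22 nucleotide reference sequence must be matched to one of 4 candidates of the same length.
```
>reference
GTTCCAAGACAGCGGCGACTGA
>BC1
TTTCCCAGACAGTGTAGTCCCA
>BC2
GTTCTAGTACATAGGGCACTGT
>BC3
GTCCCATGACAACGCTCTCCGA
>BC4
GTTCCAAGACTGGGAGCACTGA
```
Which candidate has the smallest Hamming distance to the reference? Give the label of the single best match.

BC4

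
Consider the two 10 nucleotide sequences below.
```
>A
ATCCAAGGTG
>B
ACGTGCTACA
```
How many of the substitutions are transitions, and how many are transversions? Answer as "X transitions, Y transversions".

6 transitions, 3 transversions

Transitions (purine↔purine or pyrimidine↔pyrimidine): 2 T→C, 4 C→T, 5 A→G, 8 G→A, 9 T→C, 10 G→A.
Transversions (purine↔pyrimidine): 3 C→G, 6 A→C, 7 G→T.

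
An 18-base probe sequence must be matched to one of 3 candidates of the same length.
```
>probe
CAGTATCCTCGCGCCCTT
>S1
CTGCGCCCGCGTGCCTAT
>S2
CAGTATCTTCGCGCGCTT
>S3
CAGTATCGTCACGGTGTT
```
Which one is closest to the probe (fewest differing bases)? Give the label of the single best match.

S2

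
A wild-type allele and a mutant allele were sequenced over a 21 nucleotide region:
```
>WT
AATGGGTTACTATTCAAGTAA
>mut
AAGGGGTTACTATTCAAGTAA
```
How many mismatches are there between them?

1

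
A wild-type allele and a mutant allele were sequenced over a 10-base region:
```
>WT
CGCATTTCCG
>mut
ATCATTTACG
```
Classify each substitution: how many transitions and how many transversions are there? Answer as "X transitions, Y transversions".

0 transitions, 3 transversions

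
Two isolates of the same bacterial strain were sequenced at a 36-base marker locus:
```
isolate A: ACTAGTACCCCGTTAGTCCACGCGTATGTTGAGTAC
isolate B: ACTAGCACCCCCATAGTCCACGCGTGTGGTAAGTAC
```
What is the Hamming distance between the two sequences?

The sequences differ at sites 6, 12, 13, 26, 29, 31 (1-based) — 6 in total.

6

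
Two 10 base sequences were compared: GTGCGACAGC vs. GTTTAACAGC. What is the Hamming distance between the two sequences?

3

The sequences differ at positions 3, 4, 5 (1-based) — 3 in total.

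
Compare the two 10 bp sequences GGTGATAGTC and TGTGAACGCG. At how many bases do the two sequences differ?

Comparing position by position, 5 bases differ: 1 (G/T), 6 (T/A), 7 (A/C), 9 (T/C), 10 (C/G).

5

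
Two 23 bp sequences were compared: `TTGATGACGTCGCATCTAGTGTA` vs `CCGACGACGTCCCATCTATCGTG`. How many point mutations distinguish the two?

The sequences differ at bases 1, 2, 5, 12, 19, 20, 23 (1-based) — 7 in total.

7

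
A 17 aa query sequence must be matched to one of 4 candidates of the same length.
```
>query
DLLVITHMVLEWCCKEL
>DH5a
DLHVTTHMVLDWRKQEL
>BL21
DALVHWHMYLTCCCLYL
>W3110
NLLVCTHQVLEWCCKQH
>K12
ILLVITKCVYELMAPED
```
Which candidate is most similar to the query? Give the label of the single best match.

W3110

DH5a differs at 6 residues; BL21 differs at 8 residues; W3110 differs at 5 residues; K12 differs at 9 residues. The closest is W3110.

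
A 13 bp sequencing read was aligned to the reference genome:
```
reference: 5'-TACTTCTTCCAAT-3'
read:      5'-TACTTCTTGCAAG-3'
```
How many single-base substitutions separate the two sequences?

The sequences differ at bases 9, 13 (1-based) — 2 in total.

2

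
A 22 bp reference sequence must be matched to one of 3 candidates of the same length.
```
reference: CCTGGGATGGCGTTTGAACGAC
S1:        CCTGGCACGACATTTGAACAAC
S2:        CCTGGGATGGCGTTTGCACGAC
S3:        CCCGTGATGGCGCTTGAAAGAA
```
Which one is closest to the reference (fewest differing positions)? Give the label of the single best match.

S2

Hamming distances to reference — S1: 5; S2: 1; S3: 5.
Smallest is S2 with 1 mismatch.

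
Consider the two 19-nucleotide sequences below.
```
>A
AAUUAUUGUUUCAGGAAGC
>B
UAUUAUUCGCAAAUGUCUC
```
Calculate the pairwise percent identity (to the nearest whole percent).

Mismatches at positions 1, 8, 9, 10, 11, 12, 14, 16, 17, 18 (1-based): 10 of 19.
Identical positions: 9/19 = 47.37% → 47%.

47%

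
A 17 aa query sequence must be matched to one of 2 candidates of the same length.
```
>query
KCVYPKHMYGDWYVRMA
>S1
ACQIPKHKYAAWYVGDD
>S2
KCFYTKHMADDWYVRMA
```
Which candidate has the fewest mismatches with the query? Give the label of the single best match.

S2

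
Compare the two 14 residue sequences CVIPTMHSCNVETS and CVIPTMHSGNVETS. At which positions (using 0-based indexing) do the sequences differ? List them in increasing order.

Scanning 0-based: 8: C/G.

8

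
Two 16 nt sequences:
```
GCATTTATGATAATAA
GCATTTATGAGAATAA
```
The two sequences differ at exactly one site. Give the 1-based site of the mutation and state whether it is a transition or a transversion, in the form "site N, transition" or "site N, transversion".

The sequences differ only at site 11: T→G (pyrimidine→purine), a transversion.

site 11, transversion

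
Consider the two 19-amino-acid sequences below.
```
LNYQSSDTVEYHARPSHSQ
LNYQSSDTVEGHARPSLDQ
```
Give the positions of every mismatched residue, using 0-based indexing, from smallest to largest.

10, 16, 17

Differences at position 10 (Y→G), position 16 (H→L), position 17 (S→D).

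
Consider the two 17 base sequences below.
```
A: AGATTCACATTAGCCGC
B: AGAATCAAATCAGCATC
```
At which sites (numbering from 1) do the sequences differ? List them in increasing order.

4, 8, 11, 15, 16

Differences at site 4 (T→A), site 8 (C→A), site 11 (T→C), site 15 (C→A), site 16 (G→T).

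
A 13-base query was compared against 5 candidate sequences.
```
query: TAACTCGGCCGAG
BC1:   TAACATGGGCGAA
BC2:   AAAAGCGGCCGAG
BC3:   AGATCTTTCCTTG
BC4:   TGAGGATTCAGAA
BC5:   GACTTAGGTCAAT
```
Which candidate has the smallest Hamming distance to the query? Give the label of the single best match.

BC2

Hamming distances to query — BC1: 4; BC2: 3; BC3: 9; BC4: 8; BC5: 7.
Smallest is BC2 with 3 mismatches.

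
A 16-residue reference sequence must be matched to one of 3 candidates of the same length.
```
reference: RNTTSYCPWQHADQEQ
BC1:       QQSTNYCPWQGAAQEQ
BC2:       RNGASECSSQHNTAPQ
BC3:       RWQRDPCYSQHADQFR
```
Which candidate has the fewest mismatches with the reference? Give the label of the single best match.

BC1

BC1 differs at 6 residues; BC2 differs at 9 residues; BC3 differs at 9 residues. The closest is BC1.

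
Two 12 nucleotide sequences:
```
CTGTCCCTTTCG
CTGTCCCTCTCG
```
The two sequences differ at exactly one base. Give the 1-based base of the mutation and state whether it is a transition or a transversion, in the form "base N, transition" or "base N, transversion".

base 9, transition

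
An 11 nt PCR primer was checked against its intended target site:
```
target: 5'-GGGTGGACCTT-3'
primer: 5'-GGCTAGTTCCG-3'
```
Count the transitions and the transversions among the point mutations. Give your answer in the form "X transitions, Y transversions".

3 transitions, 3 transversions

Transitions (purine↔purine or pyrimidine↔pyrimidine): 5 G→A, 8 C→T, 10 T→C.
Transversions (purine↔pyrimidine): 3 G→C, 7 A→T, 11 T→G.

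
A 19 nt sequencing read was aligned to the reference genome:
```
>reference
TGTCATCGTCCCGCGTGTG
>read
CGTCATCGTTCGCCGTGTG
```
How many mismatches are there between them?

The sequences differ at positions 1, 10, 12, 13 (1-based) — 4 in total.

4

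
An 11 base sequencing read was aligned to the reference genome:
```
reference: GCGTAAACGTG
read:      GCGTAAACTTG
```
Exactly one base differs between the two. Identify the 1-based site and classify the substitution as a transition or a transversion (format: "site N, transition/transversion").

The sequences differ only at site 9: G→T (purine→pyrimidine), a transversion.

site 9, transversion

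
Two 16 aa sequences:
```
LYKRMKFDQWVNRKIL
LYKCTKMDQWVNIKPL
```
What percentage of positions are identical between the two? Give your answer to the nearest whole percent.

69%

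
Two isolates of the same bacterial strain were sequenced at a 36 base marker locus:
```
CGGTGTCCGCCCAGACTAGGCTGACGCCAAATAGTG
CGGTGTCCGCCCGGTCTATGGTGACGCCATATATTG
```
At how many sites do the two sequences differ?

Mismatches (1-based): site 13: A→G; site 15: A→T; site 19: G→T; site 21: C→G; site 30: A→T; site 34: G→T.

6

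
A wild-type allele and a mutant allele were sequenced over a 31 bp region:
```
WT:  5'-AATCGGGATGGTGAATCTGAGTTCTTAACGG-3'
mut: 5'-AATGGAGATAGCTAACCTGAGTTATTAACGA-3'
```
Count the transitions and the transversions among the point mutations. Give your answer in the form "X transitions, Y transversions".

Mismatches (1-based):
position 4: C→G (pyrimidine→purine, transversion)
position 6: G→A (purine→purine, transition)
position 10: G→A (purine→purine, transition)
position 12: T→C (pyrimidine→pyrimidine, transition)
position 13: G→T (purine→pyrimidine, transversion)
position 16: T→C (pyrimidine→pyrimidine, transition)
position 24: C→A (pyrimidine→purine, transversion)
position 31: G→A (purine→purine, transition)

5 transitions, 3 transversions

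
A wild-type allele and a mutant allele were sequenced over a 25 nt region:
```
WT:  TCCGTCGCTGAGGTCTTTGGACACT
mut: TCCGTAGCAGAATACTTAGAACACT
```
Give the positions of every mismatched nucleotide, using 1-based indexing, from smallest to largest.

6, 9, 12, 13, 14, 18, 20

Differences at position 6 (C→A), position 9 (T→A), position 12 (G→A), position 13 (G→T), position 14 (T→A), position 18 (T→A), position 20 (G→A).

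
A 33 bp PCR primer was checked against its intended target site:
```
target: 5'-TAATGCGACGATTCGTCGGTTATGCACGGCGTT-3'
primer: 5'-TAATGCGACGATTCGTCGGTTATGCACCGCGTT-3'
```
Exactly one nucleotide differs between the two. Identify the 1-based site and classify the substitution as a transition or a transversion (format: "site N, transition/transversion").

site 28, transversion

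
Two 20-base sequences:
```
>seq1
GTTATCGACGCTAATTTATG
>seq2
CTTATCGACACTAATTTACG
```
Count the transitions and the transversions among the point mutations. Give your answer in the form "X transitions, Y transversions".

Transitions (purine↔purine or pyrimidine↔pyrimidine): 10 G→A, 19 T→C.
Transversions (purine↔pyrimidine): 1 G→C.

2 transitions, 1 transversion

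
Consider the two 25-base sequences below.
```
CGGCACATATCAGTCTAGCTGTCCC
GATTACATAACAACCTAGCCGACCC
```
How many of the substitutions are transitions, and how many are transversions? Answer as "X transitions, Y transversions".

5 transitions, 4 transversions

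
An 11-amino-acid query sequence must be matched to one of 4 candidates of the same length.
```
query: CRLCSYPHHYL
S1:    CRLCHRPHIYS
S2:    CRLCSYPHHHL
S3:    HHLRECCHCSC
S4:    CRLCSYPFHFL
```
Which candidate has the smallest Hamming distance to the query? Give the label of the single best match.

S1 differs at 4 residues; S2 differs at 1 residue; S3 differs at 9 residues; S4 differs at 2 residues. The closest is S2.

S2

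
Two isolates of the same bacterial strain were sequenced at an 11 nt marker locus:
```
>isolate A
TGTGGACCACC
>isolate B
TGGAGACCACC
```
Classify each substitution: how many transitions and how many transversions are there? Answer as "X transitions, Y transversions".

Transitions (purine↔purine or pyrimidine↔pyrimidine): 4 G→A.
Transversions (purine↔pyrimidine): 3 T→G.

1 transition, 1 transversion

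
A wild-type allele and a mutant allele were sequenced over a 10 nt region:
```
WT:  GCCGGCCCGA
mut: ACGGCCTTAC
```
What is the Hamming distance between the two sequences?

7

The sequences differ at positions 1, 3, 5, 7, 8, 9, 10 (1-based) — 7 in total.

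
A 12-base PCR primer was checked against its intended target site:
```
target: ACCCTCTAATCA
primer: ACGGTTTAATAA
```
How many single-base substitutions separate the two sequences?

The sequences differ at sites 3, 4, 6, 11 (1-based) — 4 in total.

4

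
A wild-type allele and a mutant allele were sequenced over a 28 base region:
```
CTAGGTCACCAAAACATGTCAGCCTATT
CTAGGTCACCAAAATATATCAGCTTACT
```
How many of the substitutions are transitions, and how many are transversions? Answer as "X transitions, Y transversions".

4 transitions, 0 transversions

Transitions (purine↔purine or pyrimidine↔pyrimidine): 15 C→T, 18 G→A, 24 C→T, 27 T→C.
Transversions (purine↔pyrimidine): none.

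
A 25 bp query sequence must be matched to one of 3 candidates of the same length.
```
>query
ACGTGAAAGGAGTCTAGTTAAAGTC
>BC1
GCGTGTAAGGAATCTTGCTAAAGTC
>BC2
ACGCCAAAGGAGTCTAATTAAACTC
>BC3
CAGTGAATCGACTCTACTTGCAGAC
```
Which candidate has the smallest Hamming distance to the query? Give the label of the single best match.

BC1 differs at 5 positions; BC2 differs at 4 positions; BC3 differs at 9 positions. The closest is BC2.

BC2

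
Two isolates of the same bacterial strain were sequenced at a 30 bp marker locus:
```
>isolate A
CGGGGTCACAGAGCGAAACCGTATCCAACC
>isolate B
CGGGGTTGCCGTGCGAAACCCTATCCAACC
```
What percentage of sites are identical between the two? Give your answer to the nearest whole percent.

83%

5 positions differ (7, 8, 10, 12, 21), so 25 of 30 match: 25/30 = 83.33%.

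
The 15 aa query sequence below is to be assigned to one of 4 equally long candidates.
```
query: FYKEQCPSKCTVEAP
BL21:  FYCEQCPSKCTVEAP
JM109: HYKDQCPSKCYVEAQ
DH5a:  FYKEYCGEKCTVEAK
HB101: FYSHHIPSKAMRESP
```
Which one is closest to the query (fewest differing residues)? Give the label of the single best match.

BL21 differs at 1 residue; JM109 differs at 4 residues; DH5a differs at 4 residues; HB101 differs at 8 residues. The closest is BL21.

BL21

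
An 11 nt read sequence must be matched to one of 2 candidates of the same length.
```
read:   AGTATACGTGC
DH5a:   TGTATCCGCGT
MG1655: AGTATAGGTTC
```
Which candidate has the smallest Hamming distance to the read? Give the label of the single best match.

MG1655

DH5a differs at 4 positions; MG1655 differs at 2 positions. The closest is MG1655.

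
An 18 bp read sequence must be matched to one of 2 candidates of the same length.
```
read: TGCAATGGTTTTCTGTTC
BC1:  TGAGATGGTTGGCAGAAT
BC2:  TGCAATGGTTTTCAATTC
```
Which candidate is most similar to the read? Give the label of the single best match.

BC2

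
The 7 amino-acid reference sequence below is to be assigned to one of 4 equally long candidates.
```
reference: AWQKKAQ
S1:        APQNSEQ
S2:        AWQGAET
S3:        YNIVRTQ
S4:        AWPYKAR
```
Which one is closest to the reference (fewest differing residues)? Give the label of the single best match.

S1 differs at 4 residues; S2 differs at 4 residues; S3 differs at 6 residues; S4 differs at 3 residues. The closest is S4.

S4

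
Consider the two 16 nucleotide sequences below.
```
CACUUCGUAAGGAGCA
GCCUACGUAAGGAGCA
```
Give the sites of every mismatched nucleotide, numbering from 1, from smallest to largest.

1, 2, 5

Differences at site 1 (C→G), site 2 (A→C), site 5 (U→A).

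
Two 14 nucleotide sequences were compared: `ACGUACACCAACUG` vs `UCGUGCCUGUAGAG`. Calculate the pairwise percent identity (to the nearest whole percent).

43%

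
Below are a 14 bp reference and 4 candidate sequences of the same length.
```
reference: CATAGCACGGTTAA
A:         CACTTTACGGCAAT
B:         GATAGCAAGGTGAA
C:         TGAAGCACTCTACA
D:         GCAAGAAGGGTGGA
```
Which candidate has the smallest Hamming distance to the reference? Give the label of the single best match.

A differs at 7 sites; B differs at 3 sites; C differs at 7 sites; D differs at 7 sites. The closest is B.

B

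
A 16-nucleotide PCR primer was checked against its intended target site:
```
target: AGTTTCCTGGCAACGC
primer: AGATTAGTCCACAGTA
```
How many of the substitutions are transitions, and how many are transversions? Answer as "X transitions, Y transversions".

0 transitions, 10 transversions

Transitions (purine↔purine or pyrimidine↔pyrimidine): none.
Transversions (purine↔pyrimidine): 3 T→A, 6 C→A, 7 C→G, 9 G→C, 10 G→C, 11 C→A, 12 A→C, 14 C→G, 15 G→T, 16 C→A.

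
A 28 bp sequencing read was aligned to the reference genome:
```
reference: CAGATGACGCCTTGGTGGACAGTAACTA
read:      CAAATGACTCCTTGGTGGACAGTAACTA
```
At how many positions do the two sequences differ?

Mismatches (1-based): position 3: G→A; position 9: G→T.

2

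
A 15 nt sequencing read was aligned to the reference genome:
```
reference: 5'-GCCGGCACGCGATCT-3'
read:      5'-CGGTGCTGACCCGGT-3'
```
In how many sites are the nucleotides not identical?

11

The sequences differ at sites 1, 2, 3, 4, 7, 8, 9, 11, 12, 13, 14 (1-based) — 11 in total.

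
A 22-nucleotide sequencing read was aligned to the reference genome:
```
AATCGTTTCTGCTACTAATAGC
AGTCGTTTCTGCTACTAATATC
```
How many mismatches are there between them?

2

Mismatches (1-based): position 2: A→G; position 21: G→T.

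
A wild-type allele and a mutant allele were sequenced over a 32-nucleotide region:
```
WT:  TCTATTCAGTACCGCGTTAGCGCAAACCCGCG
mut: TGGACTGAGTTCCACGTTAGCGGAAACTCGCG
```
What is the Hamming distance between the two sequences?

8

The sequences differ at positions 2, 3, 5, 7, 11, 14, 23, 28 (1-based) — 8 in total.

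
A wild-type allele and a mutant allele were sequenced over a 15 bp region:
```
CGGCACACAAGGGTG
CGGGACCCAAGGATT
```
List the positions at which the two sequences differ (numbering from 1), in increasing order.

4, 7, 13, 15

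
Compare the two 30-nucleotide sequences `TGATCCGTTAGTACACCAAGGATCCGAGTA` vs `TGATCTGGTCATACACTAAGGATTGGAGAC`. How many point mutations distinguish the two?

9

Comparing position by position, 9 bases differ: 6 (C/T), 8 (T/G), 10 (A/C), 11 (G/A), 17 (C/T), 24 (C/T), 25 (C/G), 29 (T/A), 30 (A/C).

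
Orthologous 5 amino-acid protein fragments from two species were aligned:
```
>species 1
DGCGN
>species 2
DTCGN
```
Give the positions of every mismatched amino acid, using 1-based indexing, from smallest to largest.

Scanning 1-based: 2: G/T.

2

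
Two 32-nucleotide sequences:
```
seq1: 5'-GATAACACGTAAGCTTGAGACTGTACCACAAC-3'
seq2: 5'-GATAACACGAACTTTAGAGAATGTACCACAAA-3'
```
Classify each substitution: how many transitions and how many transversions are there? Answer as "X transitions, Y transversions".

1 transition, 6 transversions

Transitions (purine↔purine or pyrimidine↔pyrimidine): 14 C→T.
Transversions (purine↔pyrimidine): 10 T→A, 12 A→C, 13 G→T, 16 T→A, 21 C→A, 32 C→A.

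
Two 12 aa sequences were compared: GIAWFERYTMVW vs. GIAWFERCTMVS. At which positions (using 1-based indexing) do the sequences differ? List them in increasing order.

8, 12

Scanning 1-based: 8: Y/C; 12: W/S.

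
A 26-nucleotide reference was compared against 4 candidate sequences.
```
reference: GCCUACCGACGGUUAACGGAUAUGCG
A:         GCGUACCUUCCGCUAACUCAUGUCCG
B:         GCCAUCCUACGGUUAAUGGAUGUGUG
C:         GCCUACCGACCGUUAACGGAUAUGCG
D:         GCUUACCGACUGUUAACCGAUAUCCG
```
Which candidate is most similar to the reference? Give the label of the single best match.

Hamming distances to reference — A: 9; B: 6; C: 1; D: 4.
Smallest is C with 1 mismatch.

C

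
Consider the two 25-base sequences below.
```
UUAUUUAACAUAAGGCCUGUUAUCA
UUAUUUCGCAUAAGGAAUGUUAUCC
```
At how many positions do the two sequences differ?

Mismatches (1-based): position 7: A→C; position 8: A→G; position 16: C→A; position 17: C→A; position 25: A→C.

5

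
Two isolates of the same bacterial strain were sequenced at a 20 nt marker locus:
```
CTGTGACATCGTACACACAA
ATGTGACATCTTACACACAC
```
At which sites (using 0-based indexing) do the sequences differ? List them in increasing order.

Scanning 0-based: 0: C/A; 10: G/T; 19: A/C.

0, 10, 19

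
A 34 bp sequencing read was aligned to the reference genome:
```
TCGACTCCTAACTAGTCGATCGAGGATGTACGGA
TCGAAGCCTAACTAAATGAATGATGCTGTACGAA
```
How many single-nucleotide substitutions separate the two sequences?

Comparing position by position, 10 bases differ: 5 (C/A), 6 (T/G), 15 (G/A), 16 (T/A), 17 (C/T), 20 (T/A), 21 (C/T), 24 (G/T), 26 (A/C), 33 (G/A).

10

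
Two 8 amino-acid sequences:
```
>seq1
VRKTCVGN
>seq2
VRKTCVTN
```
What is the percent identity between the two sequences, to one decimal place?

87.5%

1 position differs (7), so 7 of 8 match: 7/8 = 87.5%.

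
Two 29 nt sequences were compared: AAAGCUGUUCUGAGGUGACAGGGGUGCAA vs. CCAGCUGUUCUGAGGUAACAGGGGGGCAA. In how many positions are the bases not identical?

4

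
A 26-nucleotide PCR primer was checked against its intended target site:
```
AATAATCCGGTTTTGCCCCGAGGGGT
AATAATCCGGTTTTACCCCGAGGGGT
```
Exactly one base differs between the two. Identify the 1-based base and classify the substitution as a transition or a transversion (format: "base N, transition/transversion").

base 15, transition

The sequences differ only at base 15: G→A (purine→purine), a transition.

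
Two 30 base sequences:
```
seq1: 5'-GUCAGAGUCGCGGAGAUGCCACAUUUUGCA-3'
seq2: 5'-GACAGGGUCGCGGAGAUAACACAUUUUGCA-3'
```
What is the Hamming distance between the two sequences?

Mismatches (1-based): base 2: U→A; base 6: A→G; base 18: G→A; base 19: C→A.

4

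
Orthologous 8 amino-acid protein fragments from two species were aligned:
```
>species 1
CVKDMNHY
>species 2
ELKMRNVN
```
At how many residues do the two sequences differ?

6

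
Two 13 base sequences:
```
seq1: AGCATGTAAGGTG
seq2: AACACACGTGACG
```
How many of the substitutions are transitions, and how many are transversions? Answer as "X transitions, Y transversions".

7 transitions, 1 transversion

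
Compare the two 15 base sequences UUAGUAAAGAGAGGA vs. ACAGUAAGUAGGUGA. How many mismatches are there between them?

6

Comparing position by position, 6 sites differ: 1 (U/A), 2 (U/C), 8 (A/G), 9 (G/U), 12 (A/G), 13 (G/U).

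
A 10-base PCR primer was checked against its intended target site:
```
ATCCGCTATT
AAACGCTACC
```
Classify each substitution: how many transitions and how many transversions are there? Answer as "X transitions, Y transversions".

2 transitions, 2 transversions

Mismatches (1-based):
site 2: T→A (pyrimidine→purine, transversion)
site 3: C→A (pyrimidine→purine, transversion)
site 9: T→C (pyrimidine→pyrimidine, transition)
site 10: T→C (pyrimidine→pyrimidine, transition)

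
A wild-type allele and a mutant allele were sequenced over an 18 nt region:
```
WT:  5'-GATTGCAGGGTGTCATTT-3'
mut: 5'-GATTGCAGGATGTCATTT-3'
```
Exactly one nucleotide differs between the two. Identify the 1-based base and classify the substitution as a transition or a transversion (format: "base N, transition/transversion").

The sequences differ only at base 10: G→A (purine→purine), a transition.

base 10, transition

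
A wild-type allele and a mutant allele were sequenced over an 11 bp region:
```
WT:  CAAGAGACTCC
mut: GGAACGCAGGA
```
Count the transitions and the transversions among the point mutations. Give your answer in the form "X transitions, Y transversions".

2 transitions, 7 transversions

Mismatches (1-based):
site 1: C→G (pyrimidine→purine, transversion)
site 2: A→G (purine→purine, transition)
site 4: G→A (purine→purine, transition)
site 5: A→C (purine→pyrimidine, transversion)
site 7: A→C (purine→pyrimidine, transversion)
site 8: C→A (pyrimidine→purine, transversion)
site 9: T→G (pyrimidine→purine, transversion)
site 10: C→G (pyrimidine→purine, transversion)
site 11: C→A (pyrimidine→purine, transversion)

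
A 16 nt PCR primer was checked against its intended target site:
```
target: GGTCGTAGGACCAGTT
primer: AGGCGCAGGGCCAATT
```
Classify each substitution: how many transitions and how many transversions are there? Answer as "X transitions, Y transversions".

4 transitions, 1 transversion

Transitions (purine↔purine or pyrimidine↔pyrimidine): 1 G→A, 6 T→C, 10 A→G, 14 G→A.
Transversions (purine↔pyrimidine): 3 T→G.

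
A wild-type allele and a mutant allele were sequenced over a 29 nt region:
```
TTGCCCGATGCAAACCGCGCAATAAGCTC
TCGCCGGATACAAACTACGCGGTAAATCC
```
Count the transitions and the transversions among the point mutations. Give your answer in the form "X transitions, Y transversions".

Mismatches (1-based):
position 2: T→C (pyrimidine→pyrimidine, transition)
position 6: C→G (pyrimidine→purine, transversion)
position 10: G→A (purine→purine, transition)
position 16: C→T (pyrimidine→pyrimidine, transition)
position 17: G→A (purine→purine, transition)
position 21: A→G (purine→purine, transition)
position 22: A→G (purine→purine, transition)
position 26: G→A (purine→purine, transition)
position 27: C→T (pyrimidine→pyrimidine, transition)
position 28: T→C (pyrimidine→pyrimidine, transition)

9 transitions, 1 transversion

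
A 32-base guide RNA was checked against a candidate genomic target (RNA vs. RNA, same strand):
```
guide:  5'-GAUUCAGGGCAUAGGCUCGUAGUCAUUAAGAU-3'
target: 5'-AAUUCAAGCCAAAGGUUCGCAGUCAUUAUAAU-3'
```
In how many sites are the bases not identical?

8

The sequences differ at sites 1, 7, 9, 12, 16, 20, 29, 30 (1-based) — 8 in total.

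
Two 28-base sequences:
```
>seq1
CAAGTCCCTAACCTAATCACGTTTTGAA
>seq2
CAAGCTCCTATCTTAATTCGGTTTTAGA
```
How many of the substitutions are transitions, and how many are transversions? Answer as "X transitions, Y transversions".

6 transitions, 3 transversions

Mismatches (1-based):
position 5: T→C (pyrimidine→pyrimidine, transition)
position 6: C→T (pyrimidine→pyrimidine, transition)
position 11: A→T (purine→pyrimidine, transversion)
position 13: C→T (pyrimidine→pyrimidine, transition)
position 18: C→T (pyrimidine→pyrimidine, transition)
position 19: A→C (purine→pyrimidine, transversion)
position 20: C→G (pyrimidine→purine, transversion)
position 26: G→A (purine→purine, transition)
position 27: A→G (purine→purine, transition)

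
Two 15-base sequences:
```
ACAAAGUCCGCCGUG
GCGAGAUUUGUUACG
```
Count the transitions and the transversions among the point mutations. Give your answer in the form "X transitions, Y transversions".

Mismatches (1-based):
site 1: A→G (purine→purine, transition)
site 3: A→G (purine→purine, transition)
site 5: A→G (purine→purine, transition)
site 6: G→A (purine→purine, transition)
site 8: C→U (pyrimidine→pyrimidine, transition)
site 9: C→U (pyrimidine→pyrimidine, transition)
site 11: C→U (pyrimidine→pyrimidine, transition)
site 12: C→U (pyrimidine→pyrimidine, transition)
site 13: G→A (purine→purine, transition)
site 14: U→C (pyrimidine→pyrimidine, transition)

10 transitions, 0 transversions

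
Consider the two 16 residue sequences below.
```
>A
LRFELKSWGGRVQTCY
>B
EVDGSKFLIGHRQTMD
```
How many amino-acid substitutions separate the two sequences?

The sequences differ at residues 1, 2, 3, 4, 5, 7, 8, 9, 11, 12, 15, 16 (1-based) — 12 in total.

12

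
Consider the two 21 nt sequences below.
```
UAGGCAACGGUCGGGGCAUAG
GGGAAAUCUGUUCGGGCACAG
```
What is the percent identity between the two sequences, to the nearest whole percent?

Mismatches at positions 1, 2, 4, 5, 7, 9, 12, 13, 19 (1-based): 9 of 21.
Identical positions: 12/21 = 57.14% → 57%.

57%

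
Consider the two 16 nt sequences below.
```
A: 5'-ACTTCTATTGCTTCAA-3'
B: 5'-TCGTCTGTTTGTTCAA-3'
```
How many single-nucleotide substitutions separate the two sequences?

5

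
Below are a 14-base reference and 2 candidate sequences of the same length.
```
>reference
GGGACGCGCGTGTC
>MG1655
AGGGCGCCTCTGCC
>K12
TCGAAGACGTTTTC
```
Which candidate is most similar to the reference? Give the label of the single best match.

Hamming distances to reference — MG1655: 6; K12: 8.
Smallest is MG1655 with 6 mismatches.

MG1655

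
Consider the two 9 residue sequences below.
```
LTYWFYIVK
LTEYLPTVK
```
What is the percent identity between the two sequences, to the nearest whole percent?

44%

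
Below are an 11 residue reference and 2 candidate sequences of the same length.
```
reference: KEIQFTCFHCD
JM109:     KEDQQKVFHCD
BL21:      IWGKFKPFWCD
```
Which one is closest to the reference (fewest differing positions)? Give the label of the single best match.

JM109

JM109 differs at 4 positions; BL21 differs at 7 positions. The closest is JM109.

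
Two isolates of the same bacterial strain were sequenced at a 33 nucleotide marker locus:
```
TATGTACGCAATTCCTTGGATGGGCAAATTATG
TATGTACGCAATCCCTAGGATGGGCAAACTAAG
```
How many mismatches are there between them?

4

Mismatches (1-based): base 13: T→C; base 17: T→A; base 29: T→C; base 32: T→A.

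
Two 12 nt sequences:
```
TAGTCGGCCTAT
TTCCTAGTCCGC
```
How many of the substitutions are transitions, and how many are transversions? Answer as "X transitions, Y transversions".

Mismatches (1-based):
site 2: A→T (purine→pyrimidine, transversion)
site 3: G→C (purine→pyrimidine, transversion)
site 4: T→C (pyrimidine→pyrimidine, transition)
site 5: C→T (pyrimidine→pyrimidine, transition)
site 6: G→A (purine→purine, transition)
site 8: C→T (pyrimidine→pyrimidine, transition)
site 10: T→C (pyrimidine→pyrimidine, transition)
site 11: A→G (purine→purine, transition)
site 12: T→C (pyrimidine→pyrimidine, transition)

7 transitions, 2 transversions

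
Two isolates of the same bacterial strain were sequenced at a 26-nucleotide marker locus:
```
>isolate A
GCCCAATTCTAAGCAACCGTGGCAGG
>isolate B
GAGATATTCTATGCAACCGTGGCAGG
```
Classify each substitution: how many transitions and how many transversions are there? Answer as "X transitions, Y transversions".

Mismatches (1-based):
position 2: C→A (pyrimidine→purine, transversion)
position 3: C→G (pyrimidine→purine, transversion)
position 4: C→A (pyrimidine→purine, transversion)
position 5: A→T (purine→pyrimidine, transversion)
position 12: A→T (purine→pyrimidine, transversion)

0 transitions, 5 transversions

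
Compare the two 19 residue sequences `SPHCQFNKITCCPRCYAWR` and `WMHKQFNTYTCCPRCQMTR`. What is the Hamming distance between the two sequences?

Comparing position by position, 8 residues differ: 1 (S/W), 2 (P/M), 4 (C/K), 8 (K/T), 9 (I/Y), 16 (Y/Q), 17 (A/M), 18 (W/T).

8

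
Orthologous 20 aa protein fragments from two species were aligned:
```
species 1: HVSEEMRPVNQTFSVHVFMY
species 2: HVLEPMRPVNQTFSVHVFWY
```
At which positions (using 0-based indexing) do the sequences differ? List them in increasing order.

Differences at position 2 (S→L), position 4 (E→P), position 18 (M→W).

2, 4, 18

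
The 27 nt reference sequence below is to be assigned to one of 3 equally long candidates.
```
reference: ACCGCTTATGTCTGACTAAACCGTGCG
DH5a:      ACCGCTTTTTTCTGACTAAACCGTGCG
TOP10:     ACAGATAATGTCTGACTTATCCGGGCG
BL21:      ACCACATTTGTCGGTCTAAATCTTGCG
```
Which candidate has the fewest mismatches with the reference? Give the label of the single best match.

DH5a differs at 2 bases; TOP10 differs at 6 bases; BL21 differs at 7 bases. The closest is DH5a.

DH5a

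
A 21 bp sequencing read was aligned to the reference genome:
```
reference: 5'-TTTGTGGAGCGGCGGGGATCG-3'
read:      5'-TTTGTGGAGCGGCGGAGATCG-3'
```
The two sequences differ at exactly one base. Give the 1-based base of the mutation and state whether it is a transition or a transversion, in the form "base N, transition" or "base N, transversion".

base 16, transition

The sequences differ only at base 16: G→A (purine→purine), a transition.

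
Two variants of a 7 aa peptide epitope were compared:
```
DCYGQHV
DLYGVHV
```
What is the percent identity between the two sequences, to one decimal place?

2 positions differ (2, 5), so 5 of 7 match: 5/7 = 71.43%.

71.4%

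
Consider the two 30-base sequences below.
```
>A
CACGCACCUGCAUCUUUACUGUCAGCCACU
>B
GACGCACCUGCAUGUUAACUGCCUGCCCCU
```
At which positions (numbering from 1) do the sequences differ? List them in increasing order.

Scanning 1-based: 1: C/G; 14: C/G; 17: U/A; 22: U/C; 24: A/U; 28: A/C.

1, 14, 17, 22, 24, 28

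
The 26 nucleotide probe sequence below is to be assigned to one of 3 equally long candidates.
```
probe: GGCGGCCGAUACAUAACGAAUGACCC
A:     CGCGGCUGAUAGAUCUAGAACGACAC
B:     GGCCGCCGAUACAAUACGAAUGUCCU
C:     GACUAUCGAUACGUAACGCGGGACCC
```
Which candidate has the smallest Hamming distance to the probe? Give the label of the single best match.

A differs at 8 positions; B differs at 5 positions; C differs at 8 positions. The closest is B.

B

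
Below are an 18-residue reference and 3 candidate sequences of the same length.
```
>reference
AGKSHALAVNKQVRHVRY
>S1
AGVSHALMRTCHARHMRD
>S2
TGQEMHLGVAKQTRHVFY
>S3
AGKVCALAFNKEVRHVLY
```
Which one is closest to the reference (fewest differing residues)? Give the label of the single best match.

S3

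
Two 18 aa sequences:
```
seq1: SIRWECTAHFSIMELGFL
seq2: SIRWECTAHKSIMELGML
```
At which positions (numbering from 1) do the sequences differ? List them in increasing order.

10, 17

Scanning 1-based: 10: F/K; 17: F/M.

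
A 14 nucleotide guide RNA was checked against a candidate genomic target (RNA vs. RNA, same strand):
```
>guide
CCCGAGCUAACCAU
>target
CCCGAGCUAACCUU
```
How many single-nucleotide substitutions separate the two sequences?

The sequences differ at bases 13 (1-based) — 1 in total.

1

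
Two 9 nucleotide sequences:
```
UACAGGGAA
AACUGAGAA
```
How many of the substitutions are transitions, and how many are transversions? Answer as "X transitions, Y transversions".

Mismatches (1-based):
position 1: U→A (pyrimidine→purine, transversion)
position 4: A→U (purine→pyrimidine, transversion)
position 6: G→A (purine→purine, transition)

1 transition, 2 transversions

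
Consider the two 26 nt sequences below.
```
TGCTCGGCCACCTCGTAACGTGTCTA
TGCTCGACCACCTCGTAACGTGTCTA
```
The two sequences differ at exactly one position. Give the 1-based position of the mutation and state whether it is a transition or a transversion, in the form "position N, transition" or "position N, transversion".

Position 7 changes G→A. G is a purine and A is a purine, so this is a transition.

position 7, transition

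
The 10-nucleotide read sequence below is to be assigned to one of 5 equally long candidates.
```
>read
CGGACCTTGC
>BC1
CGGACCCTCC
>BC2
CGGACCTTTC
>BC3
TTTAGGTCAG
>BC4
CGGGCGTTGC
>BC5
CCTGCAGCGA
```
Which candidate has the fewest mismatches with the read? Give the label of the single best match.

BC1 differs at 2 bases; BC2 differs at 1 base; BC3 differs at 8 bases; BC4 differs at 2 bases; BC5 differs at 7 bases. The closest is BC2.

BC2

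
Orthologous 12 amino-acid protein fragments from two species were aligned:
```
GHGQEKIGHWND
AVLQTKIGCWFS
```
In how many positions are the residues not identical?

Mismatches (1-based): position 1: G→A; position 2: H→V; position 3: G→L; position 5: E→T; position 9: H→C; position 11: N→F; position 12: D→S.

7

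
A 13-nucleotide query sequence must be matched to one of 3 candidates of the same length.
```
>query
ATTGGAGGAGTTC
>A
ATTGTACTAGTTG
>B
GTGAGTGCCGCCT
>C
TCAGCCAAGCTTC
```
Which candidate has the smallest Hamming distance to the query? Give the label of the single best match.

A

A differs at 4 sites; B differs at 9 sites; C differs at 9 sites. The closest is A.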